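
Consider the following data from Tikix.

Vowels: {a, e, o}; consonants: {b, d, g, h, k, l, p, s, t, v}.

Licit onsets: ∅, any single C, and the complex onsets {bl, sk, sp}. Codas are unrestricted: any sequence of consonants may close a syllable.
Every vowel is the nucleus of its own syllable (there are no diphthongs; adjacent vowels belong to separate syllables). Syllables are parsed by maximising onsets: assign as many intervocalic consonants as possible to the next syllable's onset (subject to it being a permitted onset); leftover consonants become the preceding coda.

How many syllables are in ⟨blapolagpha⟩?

Nuclei (vowels): a, o, a, a → 4 syllables.

4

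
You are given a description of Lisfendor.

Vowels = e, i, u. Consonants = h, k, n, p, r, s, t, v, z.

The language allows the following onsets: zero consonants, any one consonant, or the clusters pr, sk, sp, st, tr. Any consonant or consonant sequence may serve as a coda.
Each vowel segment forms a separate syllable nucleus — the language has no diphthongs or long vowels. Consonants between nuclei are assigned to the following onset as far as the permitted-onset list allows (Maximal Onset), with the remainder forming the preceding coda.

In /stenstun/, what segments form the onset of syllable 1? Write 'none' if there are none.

st

Vowels present: e, u; each is a nucleus, giving 2 syllables.
/e…u/ gap (V1→V2): /nst/; trying suffixes from longest down, /st/ is the first permitted one, so coda /n/ | onset /st/.
Result: sten.stun.
Syllable 1 is /sten/: onset /st/, nucleus /e/, coda /n/.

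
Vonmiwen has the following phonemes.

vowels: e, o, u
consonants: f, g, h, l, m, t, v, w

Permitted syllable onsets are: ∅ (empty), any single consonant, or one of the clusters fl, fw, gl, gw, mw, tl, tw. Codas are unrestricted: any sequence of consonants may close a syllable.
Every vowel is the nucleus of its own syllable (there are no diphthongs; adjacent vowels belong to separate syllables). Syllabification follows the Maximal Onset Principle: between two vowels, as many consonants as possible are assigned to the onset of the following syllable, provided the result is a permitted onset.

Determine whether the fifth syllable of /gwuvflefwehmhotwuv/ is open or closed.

closed

The vowels are u, e, e, o, u — 5 nuclei, so 5 syllables.
Between /u/ (V1) and /e/ (V2): cluster /vfl/ — the longest permitted-onset suffix is /fl/; onset = /fl/, preceding coda = /v/.
Between /e/ (V2) and /e/ (V3): /fw/ is a licit onset in full, so it all attaches to the next syllable.
Between /e/ (V3) and /o/ (V4): /hmh/ — longest licit onset from the right is /h/, leaving /hm/ as coda.
Between /o/ (V4) and /u/ (V5): cluster /tw/ — /tw/ is itself a permitted onset, so the whole cluster goes right; preceding coda = ∅.
Putting it together: gwuv.fle.fwehm.ho.twuv.
Syllable 5 is /twuv/ with coda /v/, so it is closed.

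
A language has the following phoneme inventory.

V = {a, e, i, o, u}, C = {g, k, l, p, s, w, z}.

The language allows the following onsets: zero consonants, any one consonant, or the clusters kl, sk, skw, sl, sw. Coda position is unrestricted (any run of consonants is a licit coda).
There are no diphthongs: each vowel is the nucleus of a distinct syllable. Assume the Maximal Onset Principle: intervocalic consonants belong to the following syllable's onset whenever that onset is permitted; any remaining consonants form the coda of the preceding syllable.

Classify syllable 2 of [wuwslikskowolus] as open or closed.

closed

Vowels present: u, i, o, o, u; each is a nucleus, giving 5 syllables.
Between /u/ (V1) and /i/ (V2): /wsl/; trying suffixes from longest down, /sl/ is the first permitted one, so coda /w/ | onset /sl/.
Between /i/ (V2) and /o/ (V3): cluster /ksk/ — the longest permitted-onset suffix is /sk/; onset = /sk/, preceding coda = /k/.
Between /o/ (V3) and /o/ (V4): /w/ → onset of the next syllable (single consonants are always licit onsets).
Between /o/ (V4) and /u/ (V5): /l/ → onset of the next syllable (single consonants are always licit onsets).
Syllabification: wuw.slik.sko.wo.lus.
Syllable 2 is /slik/ with coda /k/, so it is closed.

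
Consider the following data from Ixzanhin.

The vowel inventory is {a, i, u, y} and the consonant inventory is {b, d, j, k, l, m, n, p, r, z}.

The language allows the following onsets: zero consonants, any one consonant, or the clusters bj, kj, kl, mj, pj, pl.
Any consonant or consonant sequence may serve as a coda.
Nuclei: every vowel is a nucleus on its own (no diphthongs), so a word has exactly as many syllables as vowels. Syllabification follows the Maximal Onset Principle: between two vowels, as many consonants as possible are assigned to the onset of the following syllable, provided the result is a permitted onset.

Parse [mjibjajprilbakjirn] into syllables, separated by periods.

mji.bjajp.ril.ba.kjirn

The vowels are i, a, i, a, i — 5 nuclei, so 5 syllables.
σ1/σ2 boundary: cluster /bj/ — /bj/ is itself a permitted onset, so the whole cluster goes right; preceding coda = ∅.
σ2/σ3 boundary: cluster /jpr/ — the longest permitted-onset suffix is /r/; onset = /r/, preceding coda = /jp/.
σ3/σ4 boundary: /lb/ — longest licit onset from the right is /b/, leaving /l/ as coda.
σ4/σ5 boundary: /kj/ is a licit onset in full, so it all attaches to the next syllable.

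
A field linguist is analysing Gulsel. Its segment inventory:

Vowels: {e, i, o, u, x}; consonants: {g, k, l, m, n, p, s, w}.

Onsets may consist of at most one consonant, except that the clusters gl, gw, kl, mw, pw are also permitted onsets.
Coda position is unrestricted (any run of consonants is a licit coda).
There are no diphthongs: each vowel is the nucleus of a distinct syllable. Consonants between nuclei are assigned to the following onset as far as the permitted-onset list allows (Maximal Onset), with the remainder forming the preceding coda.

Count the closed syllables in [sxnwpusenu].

1

Vowels present: x, u, e, u; each is a nucleus, giving 4 syllables.
V1 /x/ – V2 /u/: /nwp/ — longest licit onset from the right is /p/, leaving /nw/ as coda.
V2 /u/ – V3 /e/: /s/ → onset of the next syllable (single consonants are always licit onsets).
V3 /e/ – V4 /u/: just /n/ — single C goes to the following onset.
Putting it together: sxnw.pu.se.nu.
Classifying each syllable: /sxnw/ (closed), /pu/ (open), /se/ (open), /nu/ (open).
Closed syllables: 1.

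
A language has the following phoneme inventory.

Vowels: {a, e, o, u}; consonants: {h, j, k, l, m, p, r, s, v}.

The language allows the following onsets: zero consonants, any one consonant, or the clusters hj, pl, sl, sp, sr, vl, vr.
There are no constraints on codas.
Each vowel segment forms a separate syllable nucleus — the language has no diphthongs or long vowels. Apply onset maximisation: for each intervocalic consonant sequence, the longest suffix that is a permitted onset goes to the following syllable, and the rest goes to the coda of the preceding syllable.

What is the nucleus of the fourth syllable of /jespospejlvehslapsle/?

Vowels present: e, o, e, e, a, e; each is a nucleus, giving 6 syllables.
The fourth nucleus (vowel 4 from the left) is /e/.

e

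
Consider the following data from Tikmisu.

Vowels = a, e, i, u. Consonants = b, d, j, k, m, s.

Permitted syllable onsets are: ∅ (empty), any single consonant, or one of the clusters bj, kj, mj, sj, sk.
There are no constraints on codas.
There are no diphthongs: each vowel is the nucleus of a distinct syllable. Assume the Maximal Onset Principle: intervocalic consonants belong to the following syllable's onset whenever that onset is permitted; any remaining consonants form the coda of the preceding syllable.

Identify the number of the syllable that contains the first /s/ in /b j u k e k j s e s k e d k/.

Nuclei (vowels): u, e, e, e → 4 syllables.
Between /u/ (V1) and /e/ (V2): just /k/ — single C goes to the following onset.
Between /e/ (V2) and /e/ (V3): /kjs/ splits as /kj/ + /s/ (/s/ is the longest suffix that is a licit onset).
Between /e/ (V3) and /e/ (V4): /sk/ — entire cluster is a permitted onset → onset /sk/, coda ∅.
So the parse is bju.kekj.se.skedk.
The first /s/ is in the onset of syllable 3 (/se/).

3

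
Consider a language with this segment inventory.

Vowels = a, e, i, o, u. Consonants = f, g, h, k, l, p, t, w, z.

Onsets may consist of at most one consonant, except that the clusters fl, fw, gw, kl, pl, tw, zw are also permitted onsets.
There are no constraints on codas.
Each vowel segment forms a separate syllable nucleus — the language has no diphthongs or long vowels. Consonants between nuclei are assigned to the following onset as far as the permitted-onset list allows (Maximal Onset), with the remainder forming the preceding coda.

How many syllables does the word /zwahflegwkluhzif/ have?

4

The vowels are a, e, u, i — 4 nuclei, so 4 syllables.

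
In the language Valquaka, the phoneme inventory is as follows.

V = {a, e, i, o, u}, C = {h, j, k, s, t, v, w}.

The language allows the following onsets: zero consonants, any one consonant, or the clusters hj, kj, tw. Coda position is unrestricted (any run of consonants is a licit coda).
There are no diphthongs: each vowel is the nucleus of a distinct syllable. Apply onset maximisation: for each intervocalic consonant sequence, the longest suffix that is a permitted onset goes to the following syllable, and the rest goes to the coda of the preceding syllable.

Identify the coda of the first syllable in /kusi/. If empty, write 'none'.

The vowels are u, i — 2 nuclei, so 2 syllables.
σ1/σ2 boundary: /s/ is a single consonant, so it becomes the next onset.
So the parse is ku.si.
Syllable 1 is /ku/: onset /k/, nucleus /u/, coda ∅.

none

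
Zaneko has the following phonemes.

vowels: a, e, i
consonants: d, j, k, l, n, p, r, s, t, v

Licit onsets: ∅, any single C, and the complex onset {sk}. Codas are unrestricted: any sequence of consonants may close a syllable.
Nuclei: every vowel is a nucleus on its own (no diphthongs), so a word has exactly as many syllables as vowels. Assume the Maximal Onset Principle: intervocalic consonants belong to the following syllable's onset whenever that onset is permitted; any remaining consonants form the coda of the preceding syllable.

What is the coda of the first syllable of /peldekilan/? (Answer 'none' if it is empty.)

Vowels present: e, e, i, a; each is a nucleus, giving 4 syllables.
V1 /e/ – V2 /e/: /ld/; trying suffixes from longest down, /d/ is the first permitted one, so coda /l/ | onset /d/.
V2 /e/ – V3 /i/: just /k/ — single C goes to the following onset.
V3 /i/ – V4 /a/: just /l/ — single C goes to the following onset.
Putting it together: pel.de.ki.lan.
Syllable 1 is /pel/: onset /p/, nucleus /e/, coda /l/.

l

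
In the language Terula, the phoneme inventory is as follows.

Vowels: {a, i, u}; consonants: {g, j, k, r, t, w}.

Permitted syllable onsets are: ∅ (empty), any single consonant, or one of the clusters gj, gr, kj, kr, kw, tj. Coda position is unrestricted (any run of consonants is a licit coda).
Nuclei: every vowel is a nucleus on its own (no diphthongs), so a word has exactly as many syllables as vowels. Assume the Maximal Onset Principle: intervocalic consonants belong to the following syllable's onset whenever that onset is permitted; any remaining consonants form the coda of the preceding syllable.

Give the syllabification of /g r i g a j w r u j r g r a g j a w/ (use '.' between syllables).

gri.gajw.rujr.gra.gjaw

Nuclei (vowels): i, a, u, a, a → 5 syllables.
σ1/σ2 boundary: /g/ → onset of the next syllable (single consonants are always licit onsets).
σ2/σ3 boundary: /jwr/ splits as /jw/ + /r/ (/r/ is the longest suffix that is a licit onset).
σ3/σ4 boundary: /jrgr/; trying suffixes from longest down, /gr/ is the first permitted one, so coda /jr/ | onset /gr/.
σ4/σ5 boundary: cluster /gj/ — /gj/ is itself a permitted onset, so the whole cluster goes right; preceding coda = ∅.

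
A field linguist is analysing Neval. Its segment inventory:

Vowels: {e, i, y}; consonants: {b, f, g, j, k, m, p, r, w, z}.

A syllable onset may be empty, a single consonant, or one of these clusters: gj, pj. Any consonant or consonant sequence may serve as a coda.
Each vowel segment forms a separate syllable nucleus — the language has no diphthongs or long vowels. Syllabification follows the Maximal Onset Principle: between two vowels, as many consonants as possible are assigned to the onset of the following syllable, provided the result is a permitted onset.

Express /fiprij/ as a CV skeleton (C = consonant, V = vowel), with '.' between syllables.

CVC.CVC

The vowels are i, i — 2 nuclei, so 2 syllables.
Between /i/ (V1) and /i/ (V2): cluster /pr/ — the longest permitted-onset suffix is /r/; onset = /r/, preceding coda = /p/.
Putting it together: fip.rij.
Mapping each syllable to C/V: /fip/ → CVC, /rij/ → CVC.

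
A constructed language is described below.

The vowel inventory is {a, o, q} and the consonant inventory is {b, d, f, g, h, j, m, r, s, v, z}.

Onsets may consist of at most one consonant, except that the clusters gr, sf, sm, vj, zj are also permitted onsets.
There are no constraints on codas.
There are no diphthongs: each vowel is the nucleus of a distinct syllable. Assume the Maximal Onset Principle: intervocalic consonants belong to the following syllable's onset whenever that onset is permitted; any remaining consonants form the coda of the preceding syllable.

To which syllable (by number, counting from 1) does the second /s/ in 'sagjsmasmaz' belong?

The vowels are a, a, a — 3 nuclei, so 3 syllables.
V1 /a/ – V2 /a/: cluster /gjsm/ — the longest permitted-onset suffix is /sm/; onset = /sm/, preceding coda = /gj/.
V2 /a/ – V3 /a/: /sm/ — entire cluster is a permitted onset → onset /sm/, coda ∅.
So the parse is sagj.sma.smaz.
The second /s/ is in the onset of syllable 2 (/sma/).

2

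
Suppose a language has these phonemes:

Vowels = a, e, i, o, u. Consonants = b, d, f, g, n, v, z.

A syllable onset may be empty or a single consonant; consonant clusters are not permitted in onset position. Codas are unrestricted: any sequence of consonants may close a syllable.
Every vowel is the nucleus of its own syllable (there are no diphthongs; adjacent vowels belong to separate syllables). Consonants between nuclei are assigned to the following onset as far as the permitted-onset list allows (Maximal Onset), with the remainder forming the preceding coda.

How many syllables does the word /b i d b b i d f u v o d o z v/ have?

5

Vowels present: i, i, u, o, o; each is a nucleus, giving 5 syllables.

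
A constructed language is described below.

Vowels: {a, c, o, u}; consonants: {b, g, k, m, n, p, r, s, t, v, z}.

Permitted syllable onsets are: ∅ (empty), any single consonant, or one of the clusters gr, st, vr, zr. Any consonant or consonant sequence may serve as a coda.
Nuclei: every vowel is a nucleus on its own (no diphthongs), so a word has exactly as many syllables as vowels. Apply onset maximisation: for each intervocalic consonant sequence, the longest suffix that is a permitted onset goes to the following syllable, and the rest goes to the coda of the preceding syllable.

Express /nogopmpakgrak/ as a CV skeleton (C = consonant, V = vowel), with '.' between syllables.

Vowels present: o, o, a, a; each is a nucleus, giving 4 syllables.
Between /o/ (V1) and /o/ (V2): /g/ is a single consonant, so it becomes the next onset.
Between /o/ (V2) and /a/ (V3): /pmp/ splits as /pm/ + /p/ (/p/ is the longest suffix that is a licit onset).
Between /a/ (V3) and /a/ (V4): /kgr/ — longest licit onset from the right is /gr/, leaving /k/ as coda.
Syllabification: no.gopm.pak.grak.
Mapping each syllable to C/V: /no/ → CV, /gopm/ → CVCC, /pak/ → CVC, /grak/ → CCVC.

CV.CVCC.CVC.CCVC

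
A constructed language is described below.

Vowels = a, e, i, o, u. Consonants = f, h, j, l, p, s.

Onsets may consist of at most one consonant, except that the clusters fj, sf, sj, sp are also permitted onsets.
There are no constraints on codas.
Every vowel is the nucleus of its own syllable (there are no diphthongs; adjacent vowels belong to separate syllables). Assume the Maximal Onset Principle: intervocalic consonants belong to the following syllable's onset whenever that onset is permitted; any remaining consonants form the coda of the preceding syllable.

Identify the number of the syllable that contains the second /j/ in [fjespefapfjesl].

4

The vowels are e, e, a, e — 4 nuclei, so 4 syllables.
V1 /e/ – V2 /e/: cluster /sp/ — /sp/ is itself a permitted onset, so the whole cluster goes right; preceding coda = ∅.
V2 /e/ – V3 /a/: /f/ → onset of the next syllable (single consonants are always licit onsets).
V3 /a/ – V4 /e/: cluster /pfj/ — the longest permitted-onset suffix is /fj/; onset = /fj/, preceding coda = /p/.
Syllabification: fje.spe.fap.fjesl.
The second /j/ is in the onset of syllable 4 (/fjesl/).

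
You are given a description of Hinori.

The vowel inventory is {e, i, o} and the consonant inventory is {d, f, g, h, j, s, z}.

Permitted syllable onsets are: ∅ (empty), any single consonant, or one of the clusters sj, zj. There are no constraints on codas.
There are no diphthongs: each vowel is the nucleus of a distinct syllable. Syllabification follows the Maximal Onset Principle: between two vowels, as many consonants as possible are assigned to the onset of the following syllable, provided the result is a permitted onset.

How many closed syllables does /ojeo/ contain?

0

Vowels present: o, e, o; each is a nucleus, giving 3 syllables.
σ1/σ2 boundary: just /j/ — single C goes to the following onset.
σ2/σ3 boundary: nothing intervenes; syllable break is V.V.
Putting it together: o.je.o.
Classifying each syllable: /o/ (open), /je/ (open), /o/ (open).
Closed syllables: 0.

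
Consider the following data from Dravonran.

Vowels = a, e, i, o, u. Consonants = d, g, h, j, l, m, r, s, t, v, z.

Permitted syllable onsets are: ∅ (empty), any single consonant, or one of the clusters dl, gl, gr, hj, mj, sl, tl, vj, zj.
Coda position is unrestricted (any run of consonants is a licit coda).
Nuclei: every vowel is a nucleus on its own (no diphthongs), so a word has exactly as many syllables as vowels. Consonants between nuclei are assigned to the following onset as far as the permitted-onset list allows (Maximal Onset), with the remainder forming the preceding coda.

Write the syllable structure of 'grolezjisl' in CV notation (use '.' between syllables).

CCV.CV.CCVCC

Vowels present: o, e, i; each is a nucleus, giving 3 syllables.
σ1/σ2 boundary: /l/ is a single consonant, so it becomes the next onset.
σ2/σ3 boundary: /zj/ is a licit onset in full, so it all attaches to the next syllable.
So the parse is gro.le.zjisl.
Mapping each syllable to C/V: /gro/ → CCV, /le/ → CV, /zjisl/ → CCVCC.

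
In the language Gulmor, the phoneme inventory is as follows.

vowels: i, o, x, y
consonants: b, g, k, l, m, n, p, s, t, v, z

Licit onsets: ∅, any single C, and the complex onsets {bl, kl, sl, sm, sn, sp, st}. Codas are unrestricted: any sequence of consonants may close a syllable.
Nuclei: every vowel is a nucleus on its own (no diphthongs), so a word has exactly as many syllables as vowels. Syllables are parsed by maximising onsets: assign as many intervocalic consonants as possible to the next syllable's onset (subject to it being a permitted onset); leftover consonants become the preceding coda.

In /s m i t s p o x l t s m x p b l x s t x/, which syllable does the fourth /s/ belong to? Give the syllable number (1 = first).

Nuclei (vowels): i, o, x, x, x, x → 6 syllables.
/i…o/ gap (V1→V2): cluster /tsp/ — the longest permitted-onset suffix is /sp/; onset = /sp/, preceding coda = /t/.
/o…x/ gap (V2→V3): hiatus — the boundary sits between the two vowels.
/x…x/ gap (V3→V4): /ltsm/ splits as /lt/ + /sm/ (/sm/ is the longest suffix that is a licit onset).
/x…x/ gap (V4→V5): /pbl/ — longest licit onset from the right is /bl/, leaving /p/ as coda.
/x…x/ gap (V5→V6): /st/ is a licit onset in full, so it all attaches to the next syllable.
Putting it together: smit.spo.xlt.smxp.blx.stx.
The fourth /s/ is in the onset of syllable 6 (/stx/).

6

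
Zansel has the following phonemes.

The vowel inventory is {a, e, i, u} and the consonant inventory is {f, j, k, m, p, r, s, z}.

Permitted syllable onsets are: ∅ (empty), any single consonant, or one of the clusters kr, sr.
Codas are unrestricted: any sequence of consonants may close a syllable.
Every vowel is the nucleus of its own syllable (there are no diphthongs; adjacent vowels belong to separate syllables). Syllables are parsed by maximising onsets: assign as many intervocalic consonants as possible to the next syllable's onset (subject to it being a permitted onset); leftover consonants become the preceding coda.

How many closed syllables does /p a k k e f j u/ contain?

Nuclei (vowels): a, e, u → 3 syllables.
Between /a/ (V1) and /e/ (V2): /kk/ — longest licit onset from the right is /k/, leaving /k/ as coda.
Between /e/ (V2) and /u/ (V3): /fj/ splits as /f/ + /j/ (/j/ is the longest suffix that is a licit onset).
Putting it together: pak.kef.ju.
Classifying each syllable: /pak/ (closed), /kef/ (closed), /ju/ (open).
Closed syllables: 2.

2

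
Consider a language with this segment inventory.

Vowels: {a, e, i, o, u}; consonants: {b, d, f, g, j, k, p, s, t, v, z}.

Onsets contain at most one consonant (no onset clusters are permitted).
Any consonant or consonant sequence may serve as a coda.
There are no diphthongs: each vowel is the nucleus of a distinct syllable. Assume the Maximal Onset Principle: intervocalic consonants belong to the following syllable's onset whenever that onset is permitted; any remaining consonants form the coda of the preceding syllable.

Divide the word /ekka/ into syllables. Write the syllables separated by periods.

Vowels present: e, a; each is a nucleus, giving 2 syllables.
Between /e/ (V1) and /a/ (V2): /kk/ — longest licit onset from the right is /k/, leaving /k/ as coda.

ek.ka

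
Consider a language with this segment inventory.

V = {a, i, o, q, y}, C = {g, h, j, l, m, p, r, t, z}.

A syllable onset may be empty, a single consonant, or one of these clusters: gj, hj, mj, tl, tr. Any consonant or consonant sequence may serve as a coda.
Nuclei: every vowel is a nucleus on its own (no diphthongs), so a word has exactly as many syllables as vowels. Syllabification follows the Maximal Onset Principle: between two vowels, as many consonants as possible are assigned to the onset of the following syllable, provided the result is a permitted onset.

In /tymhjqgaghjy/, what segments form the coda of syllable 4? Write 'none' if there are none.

none

Vowels present: y, q, a, y; each is a nucleus, giving 4 syllables.
/y…q/ gap (V1→V2): /mhj/ — longest licit onset from the right is /hj/, leaving /m/ as coda.
/q…a/ gap (V2→V3): /g/ is a single consonant, so it becomes the next onset.
/a…y/ gap (V3→V4): /ghj/ splits as /g/ + /hj/ (/hj/ is the longest suffix that is a licit onset).
Result: tym.hjq.gag.hjy.
Syllable 4 is /hjy/: onset /hj/, nucleus /y/, coda ∅.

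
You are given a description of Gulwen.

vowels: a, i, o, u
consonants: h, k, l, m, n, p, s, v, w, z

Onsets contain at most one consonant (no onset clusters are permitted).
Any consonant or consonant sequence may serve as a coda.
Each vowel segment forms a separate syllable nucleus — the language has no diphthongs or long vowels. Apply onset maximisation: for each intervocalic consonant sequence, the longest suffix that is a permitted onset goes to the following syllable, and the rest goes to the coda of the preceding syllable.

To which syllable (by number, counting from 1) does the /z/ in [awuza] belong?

Nuclei (vowels): a, u, a → 3 syllables.
σ1/σ2 boundary: /w/ is a single consonant, so it becomes the next onset.
σ2/σ3 boundary: just /z/ — single C goes to the following onset.
Result: a.wu.za.
The /z/ is in the onset of syllable 3 (/za/).

3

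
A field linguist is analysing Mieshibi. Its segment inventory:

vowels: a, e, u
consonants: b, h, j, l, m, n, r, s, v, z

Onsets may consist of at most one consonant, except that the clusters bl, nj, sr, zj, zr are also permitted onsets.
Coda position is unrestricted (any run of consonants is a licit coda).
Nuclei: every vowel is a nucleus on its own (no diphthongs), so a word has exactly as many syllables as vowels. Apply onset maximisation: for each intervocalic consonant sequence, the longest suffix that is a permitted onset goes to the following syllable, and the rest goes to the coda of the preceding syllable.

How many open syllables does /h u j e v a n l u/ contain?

Nuclei (vowels): u, e, a, u → 4 syllables.
Between /u/ (V1) and /e/ (V2): /j/ is a single consonant, so it becomes the next onset.
Between /e/ (V2) and /a/ (V3): /v/ is a single consonant, so it becomes the next onset.
Between /a/ (V3) and /u/ (V4): /nl/ — longest licit onset from the right is /l/, leaving /n/ as coda.
Syllabification: hu.je.van.lu.
Classifying each syllable: /hu/ (open), /je/ (open), /van/ (closed), /lu/ (open).
Open syllables: 3.

3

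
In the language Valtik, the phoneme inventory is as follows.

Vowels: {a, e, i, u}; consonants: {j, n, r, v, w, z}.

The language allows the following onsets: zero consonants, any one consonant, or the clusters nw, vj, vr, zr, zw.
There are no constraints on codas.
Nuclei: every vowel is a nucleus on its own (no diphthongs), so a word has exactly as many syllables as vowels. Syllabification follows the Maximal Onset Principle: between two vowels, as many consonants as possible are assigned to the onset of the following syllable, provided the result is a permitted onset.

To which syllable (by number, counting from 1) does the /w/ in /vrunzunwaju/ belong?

Nuclei (vowels): u, u, a, u → 4 syllables.
Between /u/ (V1) and /u/ (V2): cluster /nz/ — the longest permitted-onset suffix is /z/; onset = /z/, preceding coda = /n/.
Between /u/ (V2) and /a/ (V3): /nw/ — entire cluster is a permitted onset → onset /nw/, coda ∅.
Between /a/ (V3) and /u/ (V4): /j/ → onset of the next syllable (single consonants are always licit onsets).
Putting it together: vrun.zu.nwa.ju.
The /w/ is in the onset of syllable 3 (/nwa/).

3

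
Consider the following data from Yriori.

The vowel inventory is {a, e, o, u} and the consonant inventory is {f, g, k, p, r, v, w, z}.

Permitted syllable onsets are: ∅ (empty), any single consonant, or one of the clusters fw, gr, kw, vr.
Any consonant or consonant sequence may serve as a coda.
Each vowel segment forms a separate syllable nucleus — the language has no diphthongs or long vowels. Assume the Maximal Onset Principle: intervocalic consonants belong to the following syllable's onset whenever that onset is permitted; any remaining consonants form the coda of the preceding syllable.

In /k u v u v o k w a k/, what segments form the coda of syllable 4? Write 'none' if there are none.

k

Vowels present: u, u, o, a; each is a nucleus, giving 4 syllables.
V1 /u/ – V2 /u/: /v/ → onset of the next syllable (single consonants are always licit onsets).
V2 /u/ – V3 /o/: /v/ → onset of the next syllable (single consonants are always licit onsets).
V3 /o/ – V4 /a/: cluster /kw/ — /kw/ is itself a permitted onset, so the whole cluster goes right; preceding coda = ∅.
So the parse is ku.vu.vo.kwak.
Syllable 4 is /kwak/: onset /kw/, nucleus /a/, coda /k/.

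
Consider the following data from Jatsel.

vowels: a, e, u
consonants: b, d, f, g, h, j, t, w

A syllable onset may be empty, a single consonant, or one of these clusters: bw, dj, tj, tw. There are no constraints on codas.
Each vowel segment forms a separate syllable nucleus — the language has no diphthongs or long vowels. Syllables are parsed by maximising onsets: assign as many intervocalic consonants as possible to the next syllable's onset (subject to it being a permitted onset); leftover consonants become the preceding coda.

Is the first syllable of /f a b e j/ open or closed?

open

Nuclei (vowels): a, e → 2 syllables.
Between /a/ (V1) and /e/ (V2): /b/ is a single consonant, so it becomes the next onset.
Result: fa.bej.
Syllable 1 is /fa/; it ends in its nucleus with no coda, so it is open.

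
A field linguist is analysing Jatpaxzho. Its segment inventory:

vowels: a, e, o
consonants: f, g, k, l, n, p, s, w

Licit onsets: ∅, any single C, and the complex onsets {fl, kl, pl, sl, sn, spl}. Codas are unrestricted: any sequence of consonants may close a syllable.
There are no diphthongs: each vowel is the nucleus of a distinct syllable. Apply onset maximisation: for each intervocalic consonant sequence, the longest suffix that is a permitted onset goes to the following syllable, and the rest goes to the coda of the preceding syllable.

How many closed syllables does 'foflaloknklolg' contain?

2

The vowels are o, a, o, o — 4 nuclei, so 4 syllables.
Between /o/ (V1) and /a/ (V2): cluster /fl/ — /fl/ is itself a permitted onset, so the whole cluster goes right; preceding coda = ∅.
Between /a/ (V2) and /o/ (V3): just /l/ — single C goes to the following onset.
Between /o/ (V3) and /o/ (V4): cluster /knkl/ — the longest permitted-onset suffix is /kl/; onset = /kl/, preceding coda = /kn/.
Syllabification: fo.fla.lokn.klolg.
Classifying each syllable: /fo/ (open), /fla/ (open), /lokn/ (closed), /klolg/ (closed).
Closed syllables: 2.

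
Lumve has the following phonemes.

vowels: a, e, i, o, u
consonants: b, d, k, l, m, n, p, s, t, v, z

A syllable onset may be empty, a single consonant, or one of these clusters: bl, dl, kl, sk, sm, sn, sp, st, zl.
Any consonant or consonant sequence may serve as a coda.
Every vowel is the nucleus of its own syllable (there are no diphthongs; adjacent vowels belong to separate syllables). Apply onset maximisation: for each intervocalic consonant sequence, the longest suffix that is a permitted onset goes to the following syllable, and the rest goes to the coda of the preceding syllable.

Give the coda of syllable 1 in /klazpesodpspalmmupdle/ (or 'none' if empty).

z

The vowels are a, e, o, a, u, e — 6 nuclei, so 6 syllables.
σ1/σ2 boundary: /zp/; trying suffixes from longest down, /p/ is the first permitted one, so coda /z/ | onset /p/.
σ2/σ3 boundary: /s/ is a single consonant, so it becomes the next onset.
σ3/σ4 boundary: /dpsp/ splits as /dp/ + /sp/ (/sp/ is the longest suffix that is a licit onset).
σ4/σ5 boundary: /lmm/; trying suffixes from longest down, /m/ is the first permitted one, so coda /lm/ | onset /m/.
σ5/σ6 boundary: /pdl/; trying suffixes from longest down, /dl/ is the first permitted one, so coda /p/ | onset /dl/.
Putting it together: klaz.pe.sodp.spalm.mup.dle.
Syllable 1 is /klaz/: onset /kl/, nucleus /a/, coda /z/.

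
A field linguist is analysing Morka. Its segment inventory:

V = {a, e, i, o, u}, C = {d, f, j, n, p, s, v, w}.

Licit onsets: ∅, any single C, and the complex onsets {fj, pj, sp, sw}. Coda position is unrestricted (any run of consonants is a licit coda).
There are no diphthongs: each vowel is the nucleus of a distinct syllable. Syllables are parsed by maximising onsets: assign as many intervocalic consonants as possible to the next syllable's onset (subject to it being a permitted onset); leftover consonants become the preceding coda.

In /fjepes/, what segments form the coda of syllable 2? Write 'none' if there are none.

Vowels present: e, e; each is a nucleus, giving 2 syllables.
Between /e/ (V1) and /e/ (V2): just /p/ — single C goes to the following onset.
Result: fje.pes.
Syllable 2 is /pes/: onset /p/, nucleus /e/, coda /s/.

s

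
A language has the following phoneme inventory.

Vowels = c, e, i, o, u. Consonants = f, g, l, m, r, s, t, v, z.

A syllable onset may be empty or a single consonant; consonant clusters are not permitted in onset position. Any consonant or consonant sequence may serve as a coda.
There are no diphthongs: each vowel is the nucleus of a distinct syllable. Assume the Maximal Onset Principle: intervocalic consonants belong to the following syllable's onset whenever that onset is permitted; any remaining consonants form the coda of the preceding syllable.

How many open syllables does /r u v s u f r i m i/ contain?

The vowels are u, u, i, i — 4 nuclei, so 4 syllables.
/u…u/ gap (V1→V2): /vs/; trying suffixes from longest down, /s/ is the first permitted one, so coda /v/ | onset /s/.
/u…i/ gap (V2→V3): /fr/ — longest licit onset from the right is /r/, leaving /f/ as coda.
/i…i/ gap (V3→V4): /m/ → onset of the next syllable (single consonants are always licit onsets).
So the parse is ruv.suf.ri.mi.
Classifying each syllable: /ruv/ (closed), /suf/ (closed), /ri/ (open), /mi/ (open).
Open syllables: 2.

2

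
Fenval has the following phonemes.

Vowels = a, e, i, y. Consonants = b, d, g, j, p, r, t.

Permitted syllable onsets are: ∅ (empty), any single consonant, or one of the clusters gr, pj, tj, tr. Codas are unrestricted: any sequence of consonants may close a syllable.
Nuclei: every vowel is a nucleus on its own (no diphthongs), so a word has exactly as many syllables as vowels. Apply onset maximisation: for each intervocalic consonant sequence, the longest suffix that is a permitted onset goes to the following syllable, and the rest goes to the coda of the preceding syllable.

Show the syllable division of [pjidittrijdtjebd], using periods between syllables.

pji.dit.trijd.tjebd

Nuclei (vowels): i, i, i, e → 4 syllables.
Between /i/ (V1) and /i/ (V2): /d/ is a single consonant, so it becomes the next onset.
Between /i/ (V2) and /i/ (V3): /ttr/ — longest licit onset from the right is /tr/, leaving /t/ as coda.
Between /i/ (V3) and /e/ (V4): cluster /jdtj/ — the longest permitted-onset suffix is /tj/; onset = /tj/, preceding coda = /jd/.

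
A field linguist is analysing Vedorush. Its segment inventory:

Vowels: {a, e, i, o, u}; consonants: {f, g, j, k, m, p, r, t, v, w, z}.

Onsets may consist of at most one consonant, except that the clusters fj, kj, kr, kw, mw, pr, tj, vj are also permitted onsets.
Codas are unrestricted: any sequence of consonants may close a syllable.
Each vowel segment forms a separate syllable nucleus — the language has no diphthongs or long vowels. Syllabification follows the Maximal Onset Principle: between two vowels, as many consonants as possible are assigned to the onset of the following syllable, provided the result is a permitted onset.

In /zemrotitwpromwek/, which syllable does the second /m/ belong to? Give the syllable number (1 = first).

Nuclei (vowels): e, o, i, o, e → 5 syllables.
Between /e/ (V1) and /o/ (V2): /mr/ splits as /m/ + /r/ (/r/ is the longest suffix that is a licit onset).
Between /o/ (V2) and /i/ (V3): /t/ → onset of the next syllable (single consonants are always licit onsets).
Between /i/ (V3) and /o/ (V4): /twpr/ splits as /tw/ + /pr/ (/pr/ is the longest suffix that is a licit onset).
Between /o/ (V4) and /e/ (V5): cluster /mw/ — /mw/ is itself a permitted onset, so the whole cluster goes right; preceding coda = ∅.
Syllabification: zem.ro.titw.pro.mwek.
The second /m/ is in the onset of syllable 5 (/mwek/).

5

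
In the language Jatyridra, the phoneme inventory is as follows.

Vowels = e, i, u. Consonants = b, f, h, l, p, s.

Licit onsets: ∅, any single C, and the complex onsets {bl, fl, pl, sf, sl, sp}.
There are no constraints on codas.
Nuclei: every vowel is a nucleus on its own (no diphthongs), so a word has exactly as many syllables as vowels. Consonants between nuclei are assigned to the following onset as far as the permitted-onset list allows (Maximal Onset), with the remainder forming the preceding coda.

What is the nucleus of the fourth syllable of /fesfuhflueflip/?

e

Vowels present: e, u, u, e, i; each is a nucleus, giving 5 syllables.
The fourth nucleus (vowel 4 from the left) is /e/.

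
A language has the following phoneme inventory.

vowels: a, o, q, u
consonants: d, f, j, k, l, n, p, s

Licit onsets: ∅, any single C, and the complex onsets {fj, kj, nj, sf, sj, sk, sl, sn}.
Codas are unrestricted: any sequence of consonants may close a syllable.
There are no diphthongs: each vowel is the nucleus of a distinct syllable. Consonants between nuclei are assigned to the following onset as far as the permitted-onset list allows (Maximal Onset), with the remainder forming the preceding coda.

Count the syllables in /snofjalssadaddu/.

The vowels are o, a, a, a, u — 5 nuclei, so 5 syllables.

5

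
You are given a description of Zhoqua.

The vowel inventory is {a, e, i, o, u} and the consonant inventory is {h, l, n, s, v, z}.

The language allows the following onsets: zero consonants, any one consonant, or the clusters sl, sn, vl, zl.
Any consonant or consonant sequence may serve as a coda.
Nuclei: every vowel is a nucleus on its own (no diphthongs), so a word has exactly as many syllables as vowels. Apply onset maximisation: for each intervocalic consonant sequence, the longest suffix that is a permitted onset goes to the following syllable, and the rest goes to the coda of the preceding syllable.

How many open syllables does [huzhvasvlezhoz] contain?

0

Nuclei (vowels): u, a, e, o → 4 syllables.
σ1/σ2 boundary: /zhv/ splits as /zh/ + /v/ (/v/ is the longest suffix that is a licit onset).
σ2/σ3 boundary: cluster /svl/ — the longest permitted-onset suffix is /vl/; onset = /vl/, preceding coda = /s/.
σ3/σ4 boundary: cluster /zh/ — the longest permitted-onset suffix is /h/; onset = /h/, preceding coda = /z/.
Result: huzh.vas.vlez.hoz.
Classifying each syllable: /huzh/ (closed), /vas/ (closed), /vlez/ (closed), /hoz/ (closed).
Open syllables: 0.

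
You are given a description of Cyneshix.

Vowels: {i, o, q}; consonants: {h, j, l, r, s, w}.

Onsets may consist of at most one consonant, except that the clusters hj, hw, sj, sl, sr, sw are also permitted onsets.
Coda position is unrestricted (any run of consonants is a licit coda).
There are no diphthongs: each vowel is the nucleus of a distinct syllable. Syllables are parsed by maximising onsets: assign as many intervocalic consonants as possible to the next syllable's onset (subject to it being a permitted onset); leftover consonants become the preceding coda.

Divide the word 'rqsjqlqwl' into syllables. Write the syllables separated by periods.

rq.sjq.lqwl

The vowels are q, q, q — 3 nuclei, so 3 syllables.
σ1/σ2 boundary: /sj/ — entire cluster is a permitted onset → onset /sj/, coda ∅.
σ2/σ3 boundary: /l/ is a single consonant, so it becomes the next onset.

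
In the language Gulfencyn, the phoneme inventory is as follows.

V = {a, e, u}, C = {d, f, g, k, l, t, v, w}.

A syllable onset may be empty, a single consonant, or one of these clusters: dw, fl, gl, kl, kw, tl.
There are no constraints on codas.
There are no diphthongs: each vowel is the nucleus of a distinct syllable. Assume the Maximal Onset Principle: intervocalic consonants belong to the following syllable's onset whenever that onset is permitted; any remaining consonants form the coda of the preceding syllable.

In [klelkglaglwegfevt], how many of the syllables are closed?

4

Vowels present: e, a, e, e; each is a nucleus, giving 4 syllables.
/e…a/ gap (V1→V2): /lkgl/ — longest licit onset from the right is /gl/, leaving /lk/ as coda.
/a…e/ gap (V2→V3): /glw/ — longest licit onset from the right is /w/, leaving /gl/ as coda.
/e…e/ gap (V3→V4): cluster /gf/ — the longest permitted-onset suffix is /f/; onset = /f/, preceding coda = /g/.
Putting it together: klelk.glagl.weg.fevt.
Classifying each syllable: /klelk/ (closed), /glagl/ (closed), /weg/ (closed), /fevt/ (closed).
Closed syllables: 4.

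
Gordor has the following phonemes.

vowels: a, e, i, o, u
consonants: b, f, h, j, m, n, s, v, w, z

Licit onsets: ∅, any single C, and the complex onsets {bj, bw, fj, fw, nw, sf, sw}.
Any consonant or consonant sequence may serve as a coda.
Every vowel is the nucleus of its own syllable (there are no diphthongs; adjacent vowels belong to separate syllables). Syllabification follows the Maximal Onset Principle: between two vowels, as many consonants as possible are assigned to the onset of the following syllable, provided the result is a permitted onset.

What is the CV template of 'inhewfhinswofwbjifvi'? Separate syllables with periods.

VC.CVCC.CVC.CCVCC.CCVC.CV

Vowels present: i, e, i, o, i, i; each is a nucleus, giving 6 syllables.
/i…e/ gap (V1→V2): /nh/ — longest licit onset from the right is /h/, leaving /n/ as coda.
/e…i/ gap (V2→V3): /wfh/ splits as /wf/ + /h/ (/h/ is the longest suffix that is a licit onset).
/i…o/ gap (V3→V4): /nsw/ — longest licit onset from the right is /sw/, leaving /n/ as coda.
/o…i/ gap (V4→V5): cluster /fwbj/ — the longest permitted-onset suffix is /bj/; onset = /bj/, preceding coda = /fw/.
/i…i/ gap (V5→V6): /fv/; trying suffixes from longest down, /v/ is the first permitted one, so coda /f/ | onset /v/.
Result: in.hewf.hin.swofw.bjif.vi.
Mapping each syllable to C/V: /in/ → VC, /hewf/ → CVCC, /hin/ → CVC, /swofw/ → CCVCC, /bjif/ → CCVC, /vi/ → CV.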